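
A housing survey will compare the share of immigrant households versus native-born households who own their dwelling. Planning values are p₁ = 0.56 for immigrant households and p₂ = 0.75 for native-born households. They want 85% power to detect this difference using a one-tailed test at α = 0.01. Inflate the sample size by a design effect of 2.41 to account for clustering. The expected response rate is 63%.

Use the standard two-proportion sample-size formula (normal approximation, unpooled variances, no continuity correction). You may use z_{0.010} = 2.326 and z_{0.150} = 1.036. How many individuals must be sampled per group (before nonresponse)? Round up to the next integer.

n = (z_α + z_β)² · [p₁(1−p₁) + p₂(1−p₂)] / (p₁ − p₂)²
  = (2.326 + 1.036)² · (0.56·0.44 + 0.75·0.25) / (-0.19)²
  = (3.362)² · (0.2464 + 0.1875) / 0.0361
  = 11.3030 · 0.4339 / 0.0361
  = 135.86
Design effect: 2.41 × 135.86 = 327.41.
Adjust for 63% response: 327.41 / 0.63 = 519.70.
Round up → n = 520 per group.

n = 520 per group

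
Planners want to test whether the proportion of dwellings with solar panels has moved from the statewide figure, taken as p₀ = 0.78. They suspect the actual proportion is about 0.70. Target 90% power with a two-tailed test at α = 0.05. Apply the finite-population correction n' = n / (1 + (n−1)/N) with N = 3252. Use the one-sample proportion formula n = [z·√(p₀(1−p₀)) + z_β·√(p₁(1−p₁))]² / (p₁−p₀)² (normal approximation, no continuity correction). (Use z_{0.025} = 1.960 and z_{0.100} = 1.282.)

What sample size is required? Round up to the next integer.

n = [z_{α/2}·√(p₀q₀) + z_β·√(p₁q₁)]² / (p₁ − p₀)²
  = [1.960·√(0.78·0.22) + 1.282·√(0.70·0.30)]² / (-0.08)²
  = [1.960·0.4142 + 1.282·0.4583]² / 0.0064
  = [1.3994]² / 0.0064
  = 305.99
Finite-population correction (N = 3252): 305.99 / (1 + (305.99 − 1)/3252) = 279.75.
Round up → n = 280.

n = 280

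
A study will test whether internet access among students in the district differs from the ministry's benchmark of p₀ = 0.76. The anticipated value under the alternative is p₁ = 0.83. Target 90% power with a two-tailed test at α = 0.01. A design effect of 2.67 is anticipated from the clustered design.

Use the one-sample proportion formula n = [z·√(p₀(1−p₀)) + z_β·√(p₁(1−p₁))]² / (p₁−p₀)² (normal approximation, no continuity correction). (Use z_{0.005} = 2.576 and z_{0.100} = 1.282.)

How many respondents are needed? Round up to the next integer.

n = 1364

n = [z_{α/2}·√(p₀q₀) + z_β·√(p₁q₁)]² / (p₁ − p₀)²
  = [2.576·√(0.76·0.24) + 1.282·√(0.83·0.17)]² / (0.07)²
  = [2.576·0.4271 + 1.282·0.3756]² / 0.0049
  = [1.5817]² / 0.0049
  = 510.58
Design effect: 2.67 × 510.58 = 1363.26.
Round up → n = 1364.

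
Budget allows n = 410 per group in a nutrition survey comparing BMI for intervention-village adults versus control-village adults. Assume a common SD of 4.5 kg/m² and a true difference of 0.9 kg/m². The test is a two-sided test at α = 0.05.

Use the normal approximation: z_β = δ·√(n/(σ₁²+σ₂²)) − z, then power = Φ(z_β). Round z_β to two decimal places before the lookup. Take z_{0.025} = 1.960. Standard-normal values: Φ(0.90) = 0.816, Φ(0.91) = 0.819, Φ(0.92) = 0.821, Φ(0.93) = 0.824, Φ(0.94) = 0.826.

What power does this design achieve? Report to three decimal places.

z_β = δ·√(n/(σ₁²+σ₂²)) − z_{α/2}
    = 0.9 · √(410/40.5) − 1.960
    = 0.9 · 3.18174 − 1.960
    = 2.8636 − 1.960 = 0.9036 → 0.90
Power = Φ(0.90) = 0.816.

Power ≈ 0.816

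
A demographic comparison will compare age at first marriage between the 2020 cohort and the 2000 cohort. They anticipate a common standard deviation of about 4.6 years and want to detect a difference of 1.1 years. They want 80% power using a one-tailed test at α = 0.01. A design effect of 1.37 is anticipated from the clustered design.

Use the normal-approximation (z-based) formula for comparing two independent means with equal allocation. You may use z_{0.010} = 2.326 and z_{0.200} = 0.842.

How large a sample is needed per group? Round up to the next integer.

n = (z_α + z_β)² · (σ₁² + σ₂²) / δ²
  = (2.326 + 0.842)² · (2·4.6² = 42.32) / 1.1²
  = 10.0362 · 42.32 / 1.21
  = 351.02
Design effect: 1.37 × 351.02 = 480.90.
Round up → n = 481 per group.

n = 481 per group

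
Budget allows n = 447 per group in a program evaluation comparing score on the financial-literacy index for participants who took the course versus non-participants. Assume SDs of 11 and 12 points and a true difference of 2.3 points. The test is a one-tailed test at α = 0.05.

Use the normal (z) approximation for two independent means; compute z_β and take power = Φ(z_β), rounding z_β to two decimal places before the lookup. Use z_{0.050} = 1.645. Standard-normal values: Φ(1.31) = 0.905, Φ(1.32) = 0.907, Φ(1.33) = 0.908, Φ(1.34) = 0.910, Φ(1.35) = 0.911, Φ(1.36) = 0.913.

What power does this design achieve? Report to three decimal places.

z_β = δ·√(n/(σ₁²+σ₂²)) − z_α
    = 2.3 · √(447/265) − 1.645
    = 2.3 · 1.29877 − 1.645
    = 2.9872 − 1.645 = 1.3422 → 1.34
Power = Φ(1.34) = 0.910.

Power ≈ 0.910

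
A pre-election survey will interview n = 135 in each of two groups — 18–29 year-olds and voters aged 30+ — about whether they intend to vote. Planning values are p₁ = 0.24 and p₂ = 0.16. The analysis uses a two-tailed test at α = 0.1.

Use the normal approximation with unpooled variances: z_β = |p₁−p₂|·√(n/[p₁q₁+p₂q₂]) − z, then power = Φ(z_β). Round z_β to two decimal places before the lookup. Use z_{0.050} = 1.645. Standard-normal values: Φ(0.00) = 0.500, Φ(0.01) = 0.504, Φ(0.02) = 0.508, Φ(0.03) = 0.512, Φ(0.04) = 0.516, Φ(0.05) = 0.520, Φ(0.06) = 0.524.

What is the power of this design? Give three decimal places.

Power ≈ 0.504

z_β = |p₁−p₂|·√(n/[p₁q₁+p₂q₂]) − z_{α/2}
    = 0.08 · √(135/0.3168) − 1.645
    = 0.08 · 20.6431 − 1.645
    = 1.6514 − 1.645 = 0.0064 → 0.01
Power = Φ(0.01) = 0.504.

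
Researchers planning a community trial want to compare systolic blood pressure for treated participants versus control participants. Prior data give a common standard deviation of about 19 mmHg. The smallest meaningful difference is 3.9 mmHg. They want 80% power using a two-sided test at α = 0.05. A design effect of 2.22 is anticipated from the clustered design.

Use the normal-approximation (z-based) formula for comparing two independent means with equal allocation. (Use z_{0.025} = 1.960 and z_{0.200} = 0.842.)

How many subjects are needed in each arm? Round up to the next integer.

n = 828 per group

n = (z_{α/2} + z_β)² · (σ₁² + σ₂²) / δ²
  = (1.960 + 0.842)² · (2·19² = 722) / 3.9²
  = 7.8512 · 722 / 15.21
  = 372.69
Design effect: 2.22 × 372.69 = 827.37.
Round up → n = 828 per group.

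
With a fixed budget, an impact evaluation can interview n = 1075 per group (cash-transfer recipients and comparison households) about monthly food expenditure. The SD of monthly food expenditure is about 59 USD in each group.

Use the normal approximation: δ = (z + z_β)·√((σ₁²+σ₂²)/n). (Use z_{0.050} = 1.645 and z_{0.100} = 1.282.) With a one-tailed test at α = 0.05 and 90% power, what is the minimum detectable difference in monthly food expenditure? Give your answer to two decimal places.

δ = (z_α + z_β) · √((σ₁²+σ₂²)/n)
  = (1.645 + 1.282) · √(6962/1075)
  = 2.927 · √6.4763
  = 2.927 · 2.5449
  = 7.4488

Minimum detectable difference ≈ 7.45 USD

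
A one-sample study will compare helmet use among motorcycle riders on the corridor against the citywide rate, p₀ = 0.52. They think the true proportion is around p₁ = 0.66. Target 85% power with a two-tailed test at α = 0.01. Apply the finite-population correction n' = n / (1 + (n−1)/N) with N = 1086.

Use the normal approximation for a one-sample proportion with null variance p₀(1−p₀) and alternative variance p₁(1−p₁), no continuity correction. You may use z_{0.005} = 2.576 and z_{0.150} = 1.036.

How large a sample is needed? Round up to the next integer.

n = [z_{α/2}·√(p₀q₀) + z_β·√(p₁q₁)]² / (p₁ − p₀)²
  = [2.576·√(0.52·0.48) + 1.036·√(0.66·0.34)]² / (0.14)²
  = [2.576·0.4996 + 1.036·0.4737]² / 0.0196
  = [1.7777]² / 0.0196
  = 161.24
Finite-population correction (N = 1086): 161.24 / (1 + (161.24 − 1)/1086) = 140.51.
Round up → n = 141.

n = 141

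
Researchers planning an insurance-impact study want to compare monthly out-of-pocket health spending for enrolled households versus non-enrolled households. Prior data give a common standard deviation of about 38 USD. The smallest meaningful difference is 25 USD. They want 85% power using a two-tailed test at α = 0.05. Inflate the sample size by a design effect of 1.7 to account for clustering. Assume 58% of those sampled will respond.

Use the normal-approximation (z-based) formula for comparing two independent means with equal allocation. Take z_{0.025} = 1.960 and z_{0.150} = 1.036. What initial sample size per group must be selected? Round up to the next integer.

n = 122 per group

n = (z_{α/2} + z_β)² · (σ₁² + σ₂²) / δ²
  = (1.960 + 1.036)² · (2·38² = 2888) / 25²
  = 8.9760 · 2888 / 625
  = 41.48
Design effect: 1.7 × 41.48 = 70.51.
Adjust for 58% response: 70.51 / 0.58 = 121.57.
Round up → n = 122 per group.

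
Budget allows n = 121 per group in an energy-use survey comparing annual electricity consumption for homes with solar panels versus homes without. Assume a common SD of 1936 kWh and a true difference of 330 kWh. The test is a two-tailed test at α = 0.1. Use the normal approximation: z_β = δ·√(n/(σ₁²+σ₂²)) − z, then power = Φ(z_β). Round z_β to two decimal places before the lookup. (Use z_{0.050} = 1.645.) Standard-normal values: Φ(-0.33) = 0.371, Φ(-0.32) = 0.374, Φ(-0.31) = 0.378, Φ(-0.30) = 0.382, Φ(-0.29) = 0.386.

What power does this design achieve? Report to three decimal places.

z_β = δ·√(n/(σ₁²+σ₂²)) − z_{α/2}
    = 330 · √(121/7496192) − 1.645
    = 330 · 0.00402 − 1.645
    = 1.3258 − 1.645 = -0.3192 → -0.32
Power = Φ(-0.32) = 0.374.

Power ≈ 0.374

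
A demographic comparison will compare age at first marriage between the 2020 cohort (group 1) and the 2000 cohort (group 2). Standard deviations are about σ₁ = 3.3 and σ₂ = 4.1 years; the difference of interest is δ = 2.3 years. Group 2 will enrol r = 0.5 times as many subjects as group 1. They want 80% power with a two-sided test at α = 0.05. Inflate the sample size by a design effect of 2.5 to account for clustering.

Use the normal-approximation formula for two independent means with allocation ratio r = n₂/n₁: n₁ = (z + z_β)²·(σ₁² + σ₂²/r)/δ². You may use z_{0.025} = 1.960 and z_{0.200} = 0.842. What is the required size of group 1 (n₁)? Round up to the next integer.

n₁ = 166

n₁ = (z_{α/2} + z_β)² · (σ₁² + σ₂²/r) / δ²
   = (1.960 + 0.842)² · (3.3² + 4.1²/0.5) / 2.3²
   = 7.8512 · (10.89 + 33.62) / 5.29
   = 7.8512 · 44.51 / 5.29
   = 66.06
Design effect: 2.5 × 66.06 = 165.15.
Round up → n₁ = 166; n₂ = r·n₁ = 0.5 × 166 = 83.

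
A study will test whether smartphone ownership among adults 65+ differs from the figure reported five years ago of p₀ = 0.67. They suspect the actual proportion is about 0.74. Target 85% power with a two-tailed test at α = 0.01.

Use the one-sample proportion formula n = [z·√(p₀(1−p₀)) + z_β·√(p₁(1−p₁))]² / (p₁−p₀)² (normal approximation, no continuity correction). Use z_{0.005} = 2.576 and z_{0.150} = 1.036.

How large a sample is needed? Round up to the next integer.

n = [z_{α/2}·√(p₀q₀) + z_β·√(p₁q₁)]² / (p₁ − p₀)²
  = [2.576·√(0.67·0.33) + 1.036·√(0.74·0.26)]² / (0.07)²
  = [2.576·0.4702 + 1.036·0.4386]² / 0.0049
  = [1.6657]² / 0.0049
  = 566.23
Round up → n = 567.

n = 567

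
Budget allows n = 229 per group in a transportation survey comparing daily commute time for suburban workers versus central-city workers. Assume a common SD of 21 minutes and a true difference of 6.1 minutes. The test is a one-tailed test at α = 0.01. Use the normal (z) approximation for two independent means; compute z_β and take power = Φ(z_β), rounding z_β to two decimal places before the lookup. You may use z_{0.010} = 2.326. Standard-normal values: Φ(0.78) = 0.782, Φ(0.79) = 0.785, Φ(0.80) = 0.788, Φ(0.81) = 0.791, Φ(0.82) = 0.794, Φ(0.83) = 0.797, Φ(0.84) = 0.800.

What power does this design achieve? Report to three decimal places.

z_β = δ·√(n/(σ₁²+σ₂²)) − z_α
    = 6.1 · √(229/882) − 2.326
    = 6.1 · 0.50955 − 2.326
    = 3.1082 − 2.326 = 0.7822 → 0.78
Power = Φ(0.78) = 0.782.

Power ≈ 0.782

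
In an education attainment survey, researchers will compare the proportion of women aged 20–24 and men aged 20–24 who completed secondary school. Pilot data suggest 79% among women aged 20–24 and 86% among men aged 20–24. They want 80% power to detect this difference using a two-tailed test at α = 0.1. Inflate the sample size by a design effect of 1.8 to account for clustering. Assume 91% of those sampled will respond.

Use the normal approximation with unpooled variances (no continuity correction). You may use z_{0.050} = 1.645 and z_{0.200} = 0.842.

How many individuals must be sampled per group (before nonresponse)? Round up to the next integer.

n = 715 per group

n = (z_{α/2} + z_β)² · [p₁(1−p₁) + p₂(1−p₂)] / (p₁ − p₂)²
  = (1.645 + 0.842)² · (0.79·0.21 + 0.86·0.14) / (-0.07)²
  = (2.487)² · (0.1659 + 0.1204) / 0.0049
  = 6.1852 · 0.2863 / 0.0049
  = 361.39
Design effect: 1.8 × 361.39 = 650.50.
Adjust for 91% response: 650.50 / 0.91 = 714.84.
Round up → n = 715 per group.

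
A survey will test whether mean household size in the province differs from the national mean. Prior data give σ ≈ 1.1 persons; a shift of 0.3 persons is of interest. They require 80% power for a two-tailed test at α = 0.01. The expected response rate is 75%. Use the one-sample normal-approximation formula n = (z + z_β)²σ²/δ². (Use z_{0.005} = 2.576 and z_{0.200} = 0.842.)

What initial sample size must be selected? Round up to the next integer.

n = 210

n = (z_{α/2} + z_β)² · σ² / δ²
  = (2.576 + 0.842)² · 1.1² / 0.3²
  = 11.6827 · 1.21 / 0.09
  = 157.07
Adjust for 75% response: 157.07 / 0.75 = 209.42.
Round up → n = 210.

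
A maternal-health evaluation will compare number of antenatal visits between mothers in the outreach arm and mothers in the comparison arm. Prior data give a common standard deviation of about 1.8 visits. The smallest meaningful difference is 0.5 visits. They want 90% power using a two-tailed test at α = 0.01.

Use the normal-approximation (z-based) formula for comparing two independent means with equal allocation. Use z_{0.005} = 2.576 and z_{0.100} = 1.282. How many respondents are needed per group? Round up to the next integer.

n = (z_{α/2} + z_β)² · (σ₁² + σ₂²) / δ²
  = (2.576 + 1.282)² · (2·1.8² = 6.48) / 0.5²
  = 14.8842 · 6.48 / 0.25
  = 385.80
Round up → n = 386 per group.

n = 386 per group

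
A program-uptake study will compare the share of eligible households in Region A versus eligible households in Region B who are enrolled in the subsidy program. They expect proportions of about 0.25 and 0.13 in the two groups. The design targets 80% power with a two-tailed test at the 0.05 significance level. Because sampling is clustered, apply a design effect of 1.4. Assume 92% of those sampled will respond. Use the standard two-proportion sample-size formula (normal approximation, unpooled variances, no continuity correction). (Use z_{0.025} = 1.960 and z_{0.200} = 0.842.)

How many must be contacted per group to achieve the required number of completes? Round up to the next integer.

n = (z_{α/2} + z_β)² · [p₁(1−p₁) + p₂(1−p₂)] / (p₁ − p₂)²
  = (1.960 + 0.842)² · (0.25·0.75 + 0.13·0.87) / (0.12)²
  = (2.802)² · (0.1875 + 0.1131) / 0.0144
  = 7.8512 · 0.3006 / 0.0144
  = 163.89
Design effect: 1.4 × 163.89 = 229.45.
Adjust for 92% response: 229.45 / 0.92 = 249.40.
Round up → n = 250 per group.

n = 250 per group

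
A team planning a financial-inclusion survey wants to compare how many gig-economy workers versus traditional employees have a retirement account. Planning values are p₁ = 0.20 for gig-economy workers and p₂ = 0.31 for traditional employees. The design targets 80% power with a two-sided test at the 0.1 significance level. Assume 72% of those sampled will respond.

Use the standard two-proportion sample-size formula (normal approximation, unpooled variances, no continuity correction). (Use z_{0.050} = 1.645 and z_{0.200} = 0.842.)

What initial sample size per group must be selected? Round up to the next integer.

n = (z_{α/2} + z_β)² · [p₁(1−p₁) + p₂(1−p₂)] / (p₁ − p₂)²
  = (1.645 + 0.842)² · (0.20·0.80 + 0.31·0.69) / (-0.11)²
  = (2.487)² · (0.1600 + 0.2139) / 0.0121
  = 6.1852 · 0.3739 / 0.0121
  = 191.13
Adjust for 72% response: 191.13 / 0.72 = 265.45.
Round up → n = 266 per group.

n = 266 per group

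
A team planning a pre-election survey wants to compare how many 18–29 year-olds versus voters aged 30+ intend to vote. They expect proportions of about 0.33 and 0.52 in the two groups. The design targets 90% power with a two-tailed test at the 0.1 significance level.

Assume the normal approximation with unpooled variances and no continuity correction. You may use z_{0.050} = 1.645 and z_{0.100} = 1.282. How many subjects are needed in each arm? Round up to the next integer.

n = 112 per group

n = (z_{α/2} + z_β)² · [p₁(1−p₁) + p₂(1−p₂)] / (p₁ − p₂)²
  = (1.645 + 1.282)² · (0.33·0.67 + 0.52·0.48) / (-0.19)²
  = (2.927)² · (0.2211 + 0.2496) / 0.0361
  = 8.5673 · 0.4707 / 0.0361
  = 111.71
Round up → n = 112 per group.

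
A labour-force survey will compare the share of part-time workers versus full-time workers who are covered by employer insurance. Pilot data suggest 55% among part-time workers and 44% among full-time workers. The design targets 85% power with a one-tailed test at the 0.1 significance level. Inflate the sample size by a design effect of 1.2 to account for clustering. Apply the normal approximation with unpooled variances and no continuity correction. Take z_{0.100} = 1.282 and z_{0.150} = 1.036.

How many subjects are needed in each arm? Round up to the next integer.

n = (z_α + z_β)² · [p₁(1−p₁) + p₂(1−p₂)] / (p₁ − p₂)²
  = (1.282 + 1.036)² · (0.55·0.45 + 0.44·0.56) / (0.11)²
  = (2.318)² · (0.2475 + 0.2464) / 0.0121
  = 5.3731 · 0.4939 / 0.0121
  = 219.32
Design effect: 1.2 × 219.32 = 263.19.
Round up → n = 264 per group.

n = 264 per group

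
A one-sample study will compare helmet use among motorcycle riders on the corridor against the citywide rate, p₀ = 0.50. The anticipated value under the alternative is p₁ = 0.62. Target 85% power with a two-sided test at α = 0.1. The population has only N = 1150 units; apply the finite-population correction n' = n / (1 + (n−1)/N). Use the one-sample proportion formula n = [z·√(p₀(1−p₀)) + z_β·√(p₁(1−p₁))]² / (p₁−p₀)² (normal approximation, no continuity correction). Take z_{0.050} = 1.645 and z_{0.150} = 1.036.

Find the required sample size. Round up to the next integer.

n = [z_{α/2}·√(p₀q₀) + z_β·√(p₁q₁)]² / (p₁ − p₀)²
  = [1.645·√(0.50·0.50) + 1.036·√(0.62·0.38)]² / (0.12)²
  = [1.645·0.5000 + 1.036·0.4854]² / 0.0144
  = [1.3254]² / 0.0144
  = 121.98
Finite-population correction (N = 1150): 121.98 / (1 + (121.98 − 1)/1150) = 110.37.
Round up → n = 111.

n = 111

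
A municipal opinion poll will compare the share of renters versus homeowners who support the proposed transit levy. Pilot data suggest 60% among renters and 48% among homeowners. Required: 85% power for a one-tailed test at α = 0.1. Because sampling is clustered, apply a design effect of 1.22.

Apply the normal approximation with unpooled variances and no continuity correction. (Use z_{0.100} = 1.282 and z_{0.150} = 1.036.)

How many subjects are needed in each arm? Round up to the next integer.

n = 223 per group

n = (z_α + z_β)² · [p₁(1−p₁) + p₂(1−p₂)] / (p₁ − p₂)²
  = (1.282 + 1.036)² · (0.60·0.40 + 0.48·0.52) / (0.12)²
  = (2.318)² · (0.2400 + 0.2496) / 0.0144
  = 5.3731 · 0.4896 / 0.0144
  = 182.69
Design effect: 1.22 × 182.69 = 222.88.
Round up → n = 223 per group.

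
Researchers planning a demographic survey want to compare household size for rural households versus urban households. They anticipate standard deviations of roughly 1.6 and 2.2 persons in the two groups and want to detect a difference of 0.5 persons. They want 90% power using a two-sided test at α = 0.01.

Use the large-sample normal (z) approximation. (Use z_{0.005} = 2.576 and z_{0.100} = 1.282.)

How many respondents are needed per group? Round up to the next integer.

n = (z_{α/2} + z_β)² · (σ₁² + σ₂²) / δ²
  = (2.576 + 1.282)² · (1.6² + 2.2² = 7.4) / 0.5²
  = 14.8842 · 7.4 / 0.25
  = 440.57
Round up → n = 441 per group.

n = 441 per group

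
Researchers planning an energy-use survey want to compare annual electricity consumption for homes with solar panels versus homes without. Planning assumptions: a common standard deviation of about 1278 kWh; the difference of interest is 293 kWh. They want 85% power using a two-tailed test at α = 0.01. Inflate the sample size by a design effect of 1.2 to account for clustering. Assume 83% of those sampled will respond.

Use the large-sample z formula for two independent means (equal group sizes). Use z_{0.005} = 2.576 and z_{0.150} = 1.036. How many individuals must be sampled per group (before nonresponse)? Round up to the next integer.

n = (z_{α/2} + z_β)² · (σ₁² + σ₂²) / δ²
  = (2.576 + 1.036)² · (2·1278² = 3266568) / 293²
  = 13.0465 · 3266568 / 85849
  = 496.42
Design effect: 1.2 × 496.42 = 595.71.
Adjust for 83% response: 595.71 / 0.83 = 717.72.
Round up → n = 718 per group.

n = 718 per group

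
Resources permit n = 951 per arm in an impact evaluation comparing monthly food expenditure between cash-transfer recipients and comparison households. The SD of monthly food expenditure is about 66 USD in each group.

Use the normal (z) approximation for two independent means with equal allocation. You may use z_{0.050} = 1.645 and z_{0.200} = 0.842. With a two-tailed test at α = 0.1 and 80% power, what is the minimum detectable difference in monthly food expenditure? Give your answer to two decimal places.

Minimum detectable difference ≈ 7.53 USD

δ = (z_{α/2} + z_β) · √((σ₁²+σ₂²)/n)
  = (1.645 + 0.842) · √(8712/951)
  = 2.487 · √9.1609
  = 2.487 · 3.0267
  = 7.5274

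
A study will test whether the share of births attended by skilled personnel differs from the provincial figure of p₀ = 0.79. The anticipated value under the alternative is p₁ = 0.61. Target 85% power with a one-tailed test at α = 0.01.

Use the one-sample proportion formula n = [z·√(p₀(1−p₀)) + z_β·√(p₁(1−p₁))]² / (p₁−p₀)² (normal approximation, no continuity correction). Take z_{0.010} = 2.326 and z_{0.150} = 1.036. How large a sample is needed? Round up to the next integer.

n = [z_α·√(p₀q₀) + z_β·√(p₁q₁)]² / (p₁ − p₀)²
  = [2.326·√(0.79·0.21) + 1.036·√(0.61·0.39)]² / (-0.18)²
  = [2.326·0.4073 + 1.036·0.4877]² / 0.0324
  = [1.4527]² / 0.0324
  = 65.13
Round up → n = 66.

n = 66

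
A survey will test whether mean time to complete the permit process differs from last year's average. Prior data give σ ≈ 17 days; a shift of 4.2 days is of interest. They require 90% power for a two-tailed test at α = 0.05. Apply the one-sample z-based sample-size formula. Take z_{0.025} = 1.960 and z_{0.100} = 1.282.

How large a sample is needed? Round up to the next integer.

n = 173

n = (z_{α/2} + z_β)² · σ² / δ²
  = (1.960 + 1.282)² · 17² / 4.2²
  = 10.5106 · 289 / 17.64
  = 172.20
Round up → n = 173.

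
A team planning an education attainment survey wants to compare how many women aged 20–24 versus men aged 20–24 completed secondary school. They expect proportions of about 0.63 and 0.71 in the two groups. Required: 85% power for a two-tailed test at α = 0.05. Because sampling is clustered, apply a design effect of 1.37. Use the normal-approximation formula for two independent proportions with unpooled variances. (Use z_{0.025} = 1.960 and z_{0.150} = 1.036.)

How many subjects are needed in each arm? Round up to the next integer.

n = 844 per group

n = (z_{α/2} + z_β)² · [p₁(1−p₁) + p₂(1−p₂)] / (p₁ − p₂)²
  = (1.960 + 1.036)² · (0.63·0.37 + 0.71·0.29) / (-0.08)²
  = (2.996)² · (0.2331 + 0.2059) / 0.0064
  = 8.9760 · 0.4390 / 0.0064
  = 615.70
Design effect: 1.37 × 615.70 = 843.51.
Round up → n = 844 per group.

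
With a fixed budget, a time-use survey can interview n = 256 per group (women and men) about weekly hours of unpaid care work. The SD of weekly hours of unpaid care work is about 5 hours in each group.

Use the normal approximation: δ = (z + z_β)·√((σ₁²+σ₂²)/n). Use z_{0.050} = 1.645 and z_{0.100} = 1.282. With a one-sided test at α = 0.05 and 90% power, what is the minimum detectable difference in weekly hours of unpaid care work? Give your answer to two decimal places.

Minimum detectable difference ≈ 1.29 hours

δ = (z_α + z_β) · √((σ₁²+σ₂²)/n)
  = (1.645 + 1.282) · √(50/256)
  = 2.927 · √0.19531
  = 2.927 · 0.4419
  = 1.2936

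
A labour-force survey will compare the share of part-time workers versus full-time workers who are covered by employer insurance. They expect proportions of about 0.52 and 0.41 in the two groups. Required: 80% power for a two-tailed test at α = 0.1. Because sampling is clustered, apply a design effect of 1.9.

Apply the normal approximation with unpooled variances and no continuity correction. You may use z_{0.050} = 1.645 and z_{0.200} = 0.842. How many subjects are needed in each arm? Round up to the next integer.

n = (z_{α/2} + z_β)² · [p₁(1−p₁) + p₂(1−p₂)] / (p₁ − p₂)²
  = (1.645 + 0.842)² · (0.52·0.48 + 0.41·0.59) / (0.11)²
  = (2.487)² · (0.2496 + 0.2419) / 0.0121
  = 6.1852 · 0.4915 / 0.0121
  = 251.24
Design effect: 1.9 × 251.24 = 477.36.
Round up → n = 478 per group.

n = 478 per group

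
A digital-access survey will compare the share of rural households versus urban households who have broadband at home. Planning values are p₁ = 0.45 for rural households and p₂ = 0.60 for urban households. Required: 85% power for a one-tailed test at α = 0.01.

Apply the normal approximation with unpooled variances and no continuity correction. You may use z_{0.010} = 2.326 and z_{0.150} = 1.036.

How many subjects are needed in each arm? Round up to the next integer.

n = 245 per group

n = (z_α + z_β)² · [p₁(1−p₁) + p₂(1−p₂)] / (p₁ − p₂)²
  = (2.326 + 1.036)² · (0.45·0.55 + 0.60·0.40) / (-0.15)²
  = (3.362)² · (0.2475 + 0.2400) / 0.0225
  = 11.3030 · 0.4875 / 0.0225
  = 244.90
Round up → n = 245 per group.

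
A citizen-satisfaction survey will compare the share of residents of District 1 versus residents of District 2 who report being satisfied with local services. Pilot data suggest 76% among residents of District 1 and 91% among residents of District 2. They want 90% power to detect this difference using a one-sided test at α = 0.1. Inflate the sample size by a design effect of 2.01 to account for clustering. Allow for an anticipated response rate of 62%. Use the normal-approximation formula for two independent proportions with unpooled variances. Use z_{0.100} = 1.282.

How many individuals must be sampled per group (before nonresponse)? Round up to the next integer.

n = 251 per group

n = (z_α + z_β)² · [p₁(1−p₁) + p₂(1−p₂)] / (p₁ − p₂)²
  = (1.282 + 1.282)² · (0.76·0.24 + 0.91·0.09) / (-0.15)²
  = (2.564)² · (0.1824 + 0.0819) / 0.0225
  = 6.5741 · 0.2643 / 0.0225
  = 77.22
Design effect: 2.01 × 77.22 = 155.22.
Adjust for 62% response: 155.22 / 0.62 = 250.35.
Round up → n = 251 per group.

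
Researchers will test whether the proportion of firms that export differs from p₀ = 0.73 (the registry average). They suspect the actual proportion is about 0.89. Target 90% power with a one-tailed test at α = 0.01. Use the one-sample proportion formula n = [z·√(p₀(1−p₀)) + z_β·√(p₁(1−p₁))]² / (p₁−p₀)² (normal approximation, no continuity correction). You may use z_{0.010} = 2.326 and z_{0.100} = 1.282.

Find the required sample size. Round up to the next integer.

n = [z_α·√(p₀q₀) + z_β·√(p₁q₁)]² / (p₁ − p₀)²
  = [2.326·√(0.73·0.27) + 1.282·√(0.89·0.11)]² / (0.16)²
  = [2.326·0.4440 + 1.282·0.3129]² / 0.0256
  = [1.4338]² / 0.0256
  = 80.30
Round up → n = 81.

n = 81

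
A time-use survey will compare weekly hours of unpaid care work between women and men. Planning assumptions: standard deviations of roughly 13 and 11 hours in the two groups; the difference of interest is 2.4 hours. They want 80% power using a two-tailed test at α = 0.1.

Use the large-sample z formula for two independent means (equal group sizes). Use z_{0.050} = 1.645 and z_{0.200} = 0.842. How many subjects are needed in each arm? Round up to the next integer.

n = 312 per group

n = (z_{α/2} + z_β)² · (σ₁² + σ₂²) / δ²
  = (1.645 + 0.842)² · (13² + 11² = 290) / 2.4²
  = 6.1852 · 290 / 5.76
  = 311.41
Round up → n = 312 per group.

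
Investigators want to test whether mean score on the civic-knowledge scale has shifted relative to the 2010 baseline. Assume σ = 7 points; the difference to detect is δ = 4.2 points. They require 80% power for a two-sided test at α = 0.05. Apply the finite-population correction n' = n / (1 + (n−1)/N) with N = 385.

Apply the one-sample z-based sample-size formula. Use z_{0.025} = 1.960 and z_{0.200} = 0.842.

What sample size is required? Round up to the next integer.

n = 21

n = (z_{α/2} + z_β)² · σ² / δ²
  = (1.960 + 0.842)² · 7² / 4.2²
  = 7.8512 · 49 / 17.64
  = 21.81
Finite-population correction (N = 385): 21.81 / (1 + (21.81 − 1)/385) = 20.69.
Round up → n = 21.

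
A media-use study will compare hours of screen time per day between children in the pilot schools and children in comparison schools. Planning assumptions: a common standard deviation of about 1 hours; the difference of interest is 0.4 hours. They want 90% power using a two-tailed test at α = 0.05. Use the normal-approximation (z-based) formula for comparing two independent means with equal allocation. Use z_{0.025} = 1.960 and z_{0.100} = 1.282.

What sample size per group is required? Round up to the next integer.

n = (z_{α/2} + z_β)² · (σ₁² + σ₂²) / δ²
  = (1.960 + 1.282)² · (2·1² = 2) / 0.4²
  = 10.5106 · 2 / 0.16
  = 131.38
Round up → n = 132 per group.

n = 132 per group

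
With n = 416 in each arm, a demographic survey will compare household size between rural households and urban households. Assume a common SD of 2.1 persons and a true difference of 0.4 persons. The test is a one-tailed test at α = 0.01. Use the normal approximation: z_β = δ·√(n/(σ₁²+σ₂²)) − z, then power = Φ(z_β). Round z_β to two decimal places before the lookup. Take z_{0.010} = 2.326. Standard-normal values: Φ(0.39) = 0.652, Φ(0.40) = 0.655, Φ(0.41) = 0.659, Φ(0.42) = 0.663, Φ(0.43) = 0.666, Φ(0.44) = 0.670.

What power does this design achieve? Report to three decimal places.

z_β = δ·√(n/(σ₁²+σ₂²)) − z_α
    = 0.4 · √(416/8.82) − 2.326
    = 0.4 · 6.86772 − 2.326
    = 2.7471 − 2.326 = 0.4211 → 0.42
Power = Φ(0.42) = 0.663.

Power ≈ 0.663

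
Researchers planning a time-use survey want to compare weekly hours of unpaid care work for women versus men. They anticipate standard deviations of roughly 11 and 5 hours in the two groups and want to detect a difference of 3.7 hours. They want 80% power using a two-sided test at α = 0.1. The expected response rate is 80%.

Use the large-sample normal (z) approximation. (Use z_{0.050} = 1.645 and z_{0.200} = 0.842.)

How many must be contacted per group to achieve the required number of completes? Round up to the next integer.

n = (z_{α/2} + z_β)² · (σ₁² + σ₂²) / δ²
  = (1.645 + 0.842)² · (11² + 5² = 146) / 3.7²
  = 6.1852 · 146 / 13.69
  = 65.96
Adjust for 80% response: 65.96 / 0.80 = 82.45.
Round up → n = 83 per group.

n = 83 per group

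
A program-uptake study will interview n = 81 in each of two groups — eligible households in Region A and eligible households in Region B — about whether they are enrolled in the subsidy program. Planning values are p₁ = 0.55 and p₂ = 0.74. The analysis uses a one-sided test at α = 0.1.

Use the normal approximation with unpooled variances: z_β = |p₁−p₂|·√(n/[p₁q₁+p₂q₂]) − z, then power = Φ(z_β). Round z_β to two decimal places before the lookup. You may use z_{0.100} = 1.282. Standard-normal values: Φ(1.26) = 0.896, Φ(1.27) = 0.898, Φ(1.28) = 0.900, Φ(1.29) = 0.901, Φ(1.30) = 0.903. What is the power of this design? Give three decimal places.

z_β = |p₁−p₂|·√(n/[p₁q₁+p₂q₂]) − z_α
    = 0.19 · √(81/0.4399) − 1.282
    = 0.19 · 13.5696 − 1.282
    = 2.5782 − 1.282 = 1.2962 → 1.30
Power = Φ(1.30) = 0.903.

Power ≈ 0.903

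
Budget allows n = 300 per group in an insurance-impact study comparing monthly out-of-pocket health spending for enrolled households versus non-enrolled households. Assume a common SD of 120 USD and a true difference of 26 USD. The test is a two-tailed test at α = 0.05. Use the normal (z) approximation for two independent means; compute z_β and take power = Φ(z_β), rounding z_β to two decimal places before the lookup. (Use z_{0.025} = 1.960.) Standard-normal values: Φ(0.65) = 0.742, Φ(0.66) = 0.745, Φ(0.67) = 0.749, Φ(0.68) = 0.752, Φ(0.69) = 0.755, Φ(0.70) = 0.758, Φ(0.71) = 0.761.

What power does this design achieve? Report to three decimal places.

z_β = δ·√(n/(σ₁²+σ₂²)) − z_{α/2}
    = 26 · √(300/28800) − 1.960
    = 26 · 0.10206 − 1.960
    = 2.6536 − 1.960 = 0.6936 → 0.69
Power = Φ(0.69) = 0.755.

Power ≈ 0.755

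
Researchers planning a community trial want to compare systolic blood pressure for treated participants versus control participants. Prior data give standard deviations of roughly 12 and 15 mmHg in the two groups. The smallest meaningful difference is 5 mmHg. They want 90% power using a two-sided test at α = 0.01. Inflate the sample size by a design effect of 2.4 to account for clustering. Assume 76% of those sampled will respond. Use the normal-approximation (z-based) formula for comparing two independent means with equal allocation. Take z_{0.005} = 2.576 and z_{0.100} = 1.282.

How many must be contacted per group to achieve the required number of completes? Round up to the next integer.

n = 694 per group

n = (z_{α/2} + z_β)² · (σ₁² + σ₂²) / δ²
  = (2.576 + 1.282)² · (12² + 15² = 369) / 5²
  = 14.8842 · 369 / 25
  = 219.69
Design effect: 2.4 × 219.69 = 527.26.
Adjust for 76% response: 527.26 / 0.76 = 693.76.
Round up → n = 694 per group.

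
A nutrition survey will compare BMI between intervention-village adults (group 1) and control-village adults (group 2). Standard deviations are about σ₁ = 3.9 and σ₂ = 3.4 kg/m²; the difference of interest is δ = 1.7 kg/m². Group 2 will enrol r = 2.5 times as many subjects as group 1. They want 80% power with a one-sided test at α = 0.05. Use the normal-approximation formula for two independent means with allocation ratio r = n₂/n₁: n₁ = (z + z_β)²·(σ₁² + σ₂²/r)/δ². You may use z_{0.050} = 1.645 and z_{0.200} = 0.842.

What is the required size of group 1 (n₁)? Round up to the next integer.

n₁ = (z_α + z_β)² · (σ₁² + σ₂²/r) / δ²
   = (1.645 + 0.842)² · (3.9² + 3.4²/2.5) / 1.7²
   = 6.1852 · (15.21 + 4.624) / 2.89
   = 6.1852 · 19.834 / 2.89
   = 42.45
Round up → n₁ = 43; n₂ = r·n₁ = 2.5 × 43 = 108.

n₁ = 43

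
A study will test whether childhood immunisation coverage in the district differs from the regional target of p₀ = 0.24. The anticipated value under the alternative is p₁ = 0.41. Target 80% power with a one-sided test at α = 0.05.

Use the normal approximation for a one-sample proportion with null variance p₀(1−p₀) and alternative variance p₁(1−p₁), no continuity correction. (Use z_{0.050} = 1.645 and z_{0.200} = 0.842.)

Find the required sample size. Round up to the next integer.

n = 44

n = [z_α·√(p₀q₀) + z_β·√(p₁q₁)]² / (p₁ − p₀)²
  = [1.645·√(0.24·0.76) + 0.842·√(0.41·0.59)]² / (0.17)²
  = [1.645·0.4271 + 0.842·0.4918]² / 0.0289
  = [1.1167]² / 0.0289
  = 43.15
Round up → n = 44.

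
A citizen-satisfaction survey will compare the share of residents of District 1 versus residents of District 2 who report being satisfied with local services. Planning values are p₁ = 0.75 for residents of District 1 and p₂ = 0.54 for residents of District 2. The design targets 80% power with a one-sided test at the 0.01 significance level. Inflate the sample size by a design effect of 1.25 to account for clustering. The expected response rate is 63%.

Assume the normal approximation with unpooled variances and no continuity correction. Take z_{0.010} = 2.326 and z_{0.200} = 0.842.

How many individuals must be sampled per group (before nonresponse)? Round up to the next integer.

n = (z_α + z_β)² · [p₁(1−p₁) + p₂(1−p₂)] / (p₁ − p₂)²
  = (2.326 + 0.842)² · (0.75·0.25 + 0.54·0.46) / (0.21)²
  = (3.168)² · (0.1875 + 0.2484) / 0.0441
  = 10.0362 · 0.4359 / 0.0441
  = 99.20
Design effect: 1.25 × 99.20 = 124.00.
Adjust for 63% response: 124.00 / 0.63 = 196.83.
Round up → n = 197 per group.

n = 197 per group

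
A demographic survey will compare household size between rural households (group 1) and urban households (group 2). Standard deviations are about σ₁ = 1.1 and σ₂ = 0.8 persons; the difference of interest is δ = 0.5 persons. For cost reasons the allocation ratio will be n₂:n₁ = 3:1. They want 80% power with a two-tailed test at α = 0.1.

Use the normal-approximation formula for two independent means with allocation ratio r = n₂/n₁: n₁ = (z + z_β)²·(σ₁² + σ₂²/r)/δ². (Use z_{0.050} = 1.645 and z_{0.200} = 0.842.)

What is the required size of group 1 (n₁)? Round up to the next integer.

n₁ = (z_{α/2} + z_β)² · (σ₁² + σ₂²/r) / δ²
   = (1.645 + 0.842)² · (1.1² + 0.8²/3) / 0.5²
   = 6.1852 · (1.21 + 0.21333) / 0.25
   = 6.1852 · 1.4233 / 0.25
   = 35.21
Round up → n₁ = 36; n₂ = r·n₁ = 3 × 36 = 108.

n₁ = 36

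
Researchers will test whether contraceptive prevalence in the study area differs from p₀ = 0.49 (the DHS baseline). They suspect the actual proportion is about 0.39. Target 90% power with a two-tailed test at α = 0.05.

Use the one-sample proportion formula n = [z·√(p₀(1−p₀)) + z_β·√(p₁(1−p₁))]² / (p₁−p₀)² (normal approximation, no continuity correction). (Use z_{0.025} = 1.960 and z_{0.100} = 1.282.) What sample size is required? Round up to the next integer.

n = [z_{α/2}·√(p₀q₀) + z_β·√(p₁q₁)]² / (p₁ − p₀)²
  = [1.960·√(0.49·0.51) + 1.282·√(0.39·0.61)]² / (-0.10)²
  = [1.960·0.4999 + 1.282·0.4877]² / 0.0100
  = [1.6051]² / 0.0100
  = 257.63
Round up → n = 258.

n = 258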